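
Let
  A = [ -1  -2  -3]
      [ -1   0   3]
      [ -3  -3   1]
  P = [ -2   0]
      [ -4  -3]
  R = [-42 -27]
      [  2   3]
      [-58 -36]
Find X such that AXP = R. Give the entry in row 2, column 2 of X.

-5

X = A⁻¹RP⁻¹ (apply A⁻¹ on the left and P⁻¹ on the right).
A has determinant -2; A⁻¹ = [[-9/2, -11/2, 3], [4, 5, -3], [-3/2, -3/2, 1]].
det P = 6, so P⁻¹ = [[-1/2, 0], [2/3, -1/3]].
A⁻¹R = [[4, -3], [16, 15], [2, 0]].
X = (A⁻¹R)P⁻¹ = [[-4, 1], [2, -5], [-1, 0]].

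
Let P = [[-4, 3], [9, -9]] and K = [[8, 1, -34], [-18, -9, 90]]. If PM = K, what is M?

M = [[-2, 2, 4], [0, 3, -6]]

Since P multiplies M on the left, M = P⁻¹K.
det P = 9, so P⁻¹ = [[-1, -1/3], [-1, -4/9]].
M = P⁻¹K = [[-1, -1/3], [-1, -4/9]] · [[8, 1, -34], [-18, -9, 90]] = [[-2, 2, 4], [0, 3, -6]].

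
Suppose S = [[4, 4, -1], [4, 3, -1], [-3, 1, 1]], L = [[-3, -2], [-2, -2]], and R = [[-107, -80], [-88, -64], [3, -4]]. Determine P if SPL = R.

Left-multiply by S⁻¹ and right-multiply by L⁻¹: P = S⁻¹RL⁻¹.
det S = -1; the adjugate gives S⁻¹ = [[-4, 5, 1], [1, -1, 0], [-13, 16, 4]].
L has determinant 2; L⁻¹ = [[-1, 1], [1, -3/2]].
S⁻¹R = [[-9, -4], [-19, -16], [-5, 0]].
P = (S⁻¹R)L⁻¹ = [[5, -3], [3, 5], [5, -5]].

P = [[5, -3], [3, 5], [5, -5]]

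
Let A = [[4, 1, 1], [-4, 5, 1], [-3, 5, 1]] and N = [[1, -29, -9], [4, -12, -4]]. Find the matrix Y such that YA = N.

Y = [[-4, -2, -3], [-2, -6, 4]]

Since A sits to the right of Y, Y = NA⁻¹.
A has determinant -4; A⁻¹ = [[0, -1, 1], [-1/4, -7/4, 2], [5/4, 23/4, -6]].
Y = NA⁻¹ = [[1, -29, -9], [4, -12, -4]] · [[0, -1, 1], [-1/4, -7/4, 2], [5/4, 23/4, -6]] = [[-4, -2, -3], [-2, -6, 4]].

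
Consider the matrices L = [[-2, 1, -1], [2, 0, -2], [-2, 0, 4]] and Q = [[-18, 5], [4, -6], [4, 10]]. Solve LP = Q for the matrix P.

Since L multiplies P on the left, P = L⁻¹Q.
L has determinant -4; L⁻¹ = [[0, 1, 1/2], [1, 5/2, 3/2], [0, 1/2, 1/2]].
P = L⁻¹Q = [[0, 1, 1/2], [1, 5/2, 3/2], [0, 1/2, 1/2]] · [[-18, 5], [4, -6], [4, 10]] = [[6, -1], [-2, 5], [4, 2]].

P = [[6, -1], [-2, 5], [4, 2]]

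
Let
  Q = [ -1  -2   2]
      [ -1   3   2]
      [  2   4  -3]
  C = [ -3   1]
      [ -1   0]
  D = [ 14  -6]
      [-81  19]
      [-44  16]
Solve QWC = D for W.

W = [[4, -4], [5, 4], [4, 4]]

Left-multiply by Q⁻¹ and right-multiply by C⁻¹: W = Q⁻¹DC⁻¹.
Q has determinant -5; Q⁻¹ = [[17/5, -2/5, 2], [-1/5, 1/5, 0], [2, 0, 1]].
det C = 1, so C⁻¹ = [[0, -1], [1, -3]].
Q⁻¹D = [[-8, 4], [-19, 5], [-16, 4]].
W = (Q⁻¹D)C⁻¹ = [[4, -4], [5, 4], [4, 4]].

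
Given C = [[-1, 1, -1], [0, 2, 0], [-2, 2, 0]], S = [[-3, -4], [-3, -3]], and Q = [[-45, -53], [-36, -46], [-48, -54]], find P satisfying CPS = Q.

Isolating P: multiply by C⁻¹ from the left and S⁻¹ from the right, so P = C⁻¹QS⁻¹.
C has determinant -4; C⁻¹ = [[0, 1/2, -1/2], [0, 1/2, 0], [-1, 0, 1/2]].
det S = -3; the adjugate gives S⁻¹ = [[1, -4/3], [-1, 1]].
C⁻¹Q = [[6, 4], [-18, -23], [21, 26]].
P = (C⁻¹Q)S⁻¹ = [[2, -4], [5, 1], [-5, -2]].

P = [[2, -4], [5, 1], [-5, -2]]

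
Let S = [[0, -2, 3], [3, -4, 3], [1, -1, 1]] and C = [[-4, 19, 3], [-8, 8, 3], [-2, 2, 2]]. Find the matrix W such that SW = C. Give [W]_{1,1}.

S is on the left of W, so left-multiply by S⁻¹: W = S⁻¹C.
det S = 3, so S⁻¹ = [[-1/3, -1/3, 2], [0, -1, 3], [1/3, -2/3, 2]].
W = S⁻¹C = [[-1/3, -1/3, 2], [0, -1, 3], [1/3, -2/3, 2]] · [[-4, 19, 3], [-8, 8, 3], [-2, 2, 2]] = [[0, -5, 2], [2, -2, 3], [0, 5, 3]].

0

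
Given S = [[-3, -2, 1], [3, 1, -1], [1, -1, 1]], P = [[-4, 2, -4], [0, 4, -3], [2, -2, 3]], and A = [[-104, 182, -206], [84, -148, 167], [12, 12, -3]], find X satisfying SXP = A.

Isolating X: multiply by S⁻¹ from the left and P⁻¹ from the right, so X = S⁻¹AP⁻¹.
det S = 4; the adjugate gives S⁻¹ = [[0, 1/4, 1/4], [-1, -1, 0], [-1, -5/4, 3/4]].
P has determinant -4; P⁻¹ = [[-3/2, -1/2, -5/2], [3/2, 1, 3], [2, 1, 4]].
S⁻¹A = [[24, -34, 41], [20, -34, 39], [8, 12, -5]].
X = (S⁻¹A)P⁻¹ = [[-5, -5, 2], [-3, -5, 4], [-4, 3, -4]].

X = [[-5, -5, 2], [-3, -5, 4], [-4, 3, -4]]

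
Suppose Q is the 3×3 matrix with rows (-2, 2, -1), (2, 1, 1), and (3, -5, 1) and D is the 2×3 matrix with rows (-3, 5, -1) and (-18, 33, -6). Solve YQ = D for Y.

Q is on the right of Y, so right-multiply by Q⁻¹: Y = DQ⁻¹.
det Q = 3, so Q⁻¹ = [[2, 1, 1], [1/3, 1/3, 0], [-13/3, -4/3, -2]].
Y = DQ⁻¹ = [[-3, 5, -1], [-18, 33, -6]] · [[2, 1, 1], [1/3, 1/3, 0], [-13/3, -4/3, -2]] = [[0, 0, -1], [1, 1, -6]].

Y = [[0, 0, -1], [1, 1, -6]]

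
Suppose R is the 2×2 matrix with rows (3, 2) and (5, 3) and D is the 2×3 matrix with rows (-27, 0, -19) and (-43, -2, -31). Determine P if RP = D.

Left-multiplying both sides by R⁻¹ gives P = R⁻¹D.
det R = -1; the adjugate gives R⁻¹ = [[-3, 2], [5, -3]].
P = R⁻¹D = [[-3, 2], [5, -3]] · [[-27, 0, -19], [-43, -2, -31]] = [[-5, -4, -5], [-6, 6, -2]].

P = [[-5, -4, -5], [-6, 6, -2]]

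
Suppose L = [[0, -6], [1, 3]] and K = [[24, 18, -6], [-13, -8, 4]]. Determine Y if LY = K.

L is on the left of Y, so left-multiply by L⁻¹: Y = L⁻¹K.
L has determinant 6; L⁻¹ = [[1/2, 1], [-1/6, 0]].
Y = L⁻¹K = [[1/2, 1], [-1/6, 0]] · [[24, 18, -6], [-13, -8, 4]] = [[-1, 1, 1], [-4, -3, 1]].

Y = [[-1, 1, 1], [-4, -3, 1]]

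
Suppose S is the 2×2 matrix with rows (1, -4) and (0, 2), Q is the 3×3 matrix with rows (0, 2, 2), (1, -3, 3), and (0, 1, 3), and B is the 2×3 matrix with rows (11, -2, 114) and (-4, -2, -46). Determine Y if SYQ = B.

Y = [[-1, 3, 5], [-1, -2, -5]]

Isolating Y: multiply by S⁻¹ from the left and Q⁻¹ from the right, so Y = S⁻¹BQ⁻¹.
S has determinant 2; S⁻¹ = [[1, 2], [0, 1/2]].
det Q = -4; the adjugate gives Q⁻¹ = [[3, 1, -3], [3/4, 0, -1/2], [-1/4, 0, 1/2]].
S⁻¹B = [[3, -6, 22], [-2, -1, -23]].
Y = (S⁻¹B)Q⁻¹ = [[-1, 3, 5], [-1, -2, -5]].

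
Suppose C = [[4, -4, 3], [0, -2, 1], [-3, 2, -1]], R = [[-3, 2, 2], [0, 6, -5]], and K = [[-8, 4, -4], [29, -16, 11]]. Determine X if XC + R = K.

XC = K − R = [[-5, 2, -6], [29, -22, 16]].
C is on the right of X, so right-multiply by C⁻¹: X = (K − R)C⁻¹.
det C = -6, so C⁻¹ = [[0, -1/3, -1/3], [1/2, -5/6, 2/3], [1, -2/3, 4/3]].
X = (K − R)C⁻¹ = [[-5, 4, -5], [5, -2, -3]].

X = [[-5, 4, -5], [5, -2, -3]]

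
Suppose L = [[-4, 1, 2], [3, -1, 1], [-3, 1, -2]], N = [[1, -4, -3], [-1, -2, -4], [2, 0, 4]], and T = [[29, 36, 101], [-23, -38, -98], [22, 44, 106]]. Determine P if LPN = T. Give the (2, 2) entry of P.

P = L⁻¹TN⁻¹ (apply L⁻¹ on the left and N⁻¹ on the right).
det L = -1; the adjugate gives L⁻¹ = [[-1, -4, -3], [-3, -14, -10], [0, -1, -1]].
det N = -4; the adjugate gives N⁻¹ = [[2, -4, -5/2], [1, -5/2, -7/4], [-1, 2, 3/2]].
L⁻¹T = [[-3, -16, -27], [15, -16, 9], [1, -6, -8]].
P = (L⁻¹T)N⁻¹ = [[5, -2, -5], [5, -2, 4], [4, -5, -4]].

-2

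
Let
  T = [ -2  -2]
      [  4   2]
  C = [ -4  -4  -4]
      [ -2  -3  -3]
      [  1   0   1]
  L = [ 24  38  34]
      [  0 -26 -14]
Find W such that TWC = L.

Left-multiply by T⁻¹ and right-multiply by C⁻¹: W = T⁻¹LC⁻¹.
det T = 4; the adjugate gives T⁻¹ = [[1/2, 1/2], [-1, -1/2]].
det C = 4; the adjugate gives C⁻¹ = [[-3/4, 1, 0], [-1/4, 0, -1], [3/4, -1, 1]].
T⁻¹L = [[12, 6, 10], [-24, -25, -27]].
W = (T⁻¹L)C⁻¹ = [[-3, 2, 4], [4, 3, -2]].

W = [[-3, 2, 4], [4, 3, -2]]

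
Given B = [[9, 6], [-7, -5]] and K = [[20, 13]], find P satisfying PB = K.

P = [[3, 1]]

Since B sits to the right of P, P = KB⁻¹.
B has determinant -3; B⁻¹ = [[5/3, 2], [-7/3, -3]].
P = KB⁻¹ = [[20, 13]] · [[5/3, 2], [-7/3, -3]] = [[3, 1]].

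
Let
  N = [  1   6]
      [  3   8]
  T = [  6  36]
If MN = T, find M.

M = [[6, 0]]

N is on the right of M, so right-multiply by N⁻¹: M = TN⁻¹.
det N = -10; the adjugate gives N⁻¹ = [[-4/5, 3/5], [3/10, -1/10]].
M = TN⁻¹ = [[6, 36]] · [[-4/5, 3/5], [3/10, -1/10]] = [[6, 0]].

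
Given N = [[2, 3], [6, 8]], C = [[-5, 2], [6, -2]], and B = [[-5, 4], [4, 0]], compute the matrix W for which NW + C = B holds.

NW = B − C = [[0, 2], [-2, 2]].
Since N multiplies W on the left, W = N⁻¹(B − C).
N has determinant -2; N⁻¹ = [[-4, 3/2], [3, -1]].
W = N⁻¹(B − C) = [[-3, -5], [2, 4]].

W = [[-3, -5], [2, 4]]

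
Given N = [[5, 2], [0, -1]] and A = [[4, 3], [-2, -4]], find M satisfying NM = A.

Since N multiplies M on the left, M = N⁻¹A.
N has determinant -5; N⁻¹ = [[1/5, 2/5], [0, -1]].
M = N⁻¹A = [[1/5, 2/5], [0, -1]] · [[4, 3], [-2, -4]] = [[0, -1], [2, 4]].

M = [[0, -1], [2, 4]]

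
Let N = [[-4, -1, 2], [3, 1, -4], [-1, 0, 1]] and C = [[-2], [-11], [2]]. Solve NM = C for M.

N is on the left of M, so left-multiply by N⁻¹: M = N⁻¹C.
det N = -3; the adjugate gives N⁻¹ = [[-1/3, -1/3, -2/3], [-1/3, 2/3, 10/3], [-1/3, -1/3, 1/3]].
M = N⁻¹C = [[-1/3, -1/3, -2/3], [-1/3, 2/3, 10/3], [-1/3, -1/3, 1/3]] · [[-2], [-11], [2]] = [[3], [0], [5]].

M = [[3], [0], [5]]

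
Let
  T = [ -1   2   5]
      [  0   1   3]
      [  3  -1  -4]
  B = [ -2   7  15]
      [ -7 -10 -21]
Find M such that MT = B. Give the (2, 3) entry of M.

-4

T is on the right of M, so right-multiply by T⁻¹: M = BT⁻¹.
T has determinant 4; T⁻¹ = [[-1/4, 3/4, 1/4], [9/4, -11/4, 3/4], [-3/4, 5/4, -1/4]].
M = BT⁻¹ = [[-2, 7, 15], [-7, -10, -21]] · [[-1/4, 3/4, 1/4], [9/4, -11/4, 3/4], [-3/4, 5/4, -1/4]] = [[5, -2, 1], [-5, -4, -4]].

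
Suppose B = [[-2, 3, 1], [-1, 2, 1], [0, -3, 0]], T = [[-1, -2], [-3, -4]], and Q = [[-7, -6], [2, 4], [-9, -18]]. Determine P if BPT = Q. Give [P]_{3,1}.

Left-multiply by B⁻¹ and right-multiply by T⁻¹: P = B⁻¹QT⁻¹.
det B = -3; the adjugate gives B⁻¹ = [[-1, 1, -1/3], [0, 0, -1/3], [-1, 2, 1/3]].
det T = -2, so T⁻¹ = [[2, -1], [-3/2, 1/2]].
B⁻¹Q = [[12, 16], [3, 6], [8, 8]].
P = (B⁻¹Q)T⁻¹ = [[0, -4], [-3, 0], [4, -4]].

4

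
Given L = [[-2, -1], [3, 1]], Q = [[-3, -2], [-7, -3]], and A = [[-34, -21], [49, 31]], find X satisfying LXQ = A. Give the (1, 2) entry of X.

Left-multiply by L⁻¹ and right-multiply by Q⁻¹: X = L⁻¹AQ⁻¹.
det L = 1; the adjugate gives L⁻¹ = [[1, 1], [-3, -2]].
Q has determinant -5; Q⁻¹ = [[3/5, -2/5], [-7/5, 3/5]].
L⁻¹A = [[15, 10], [4, 1]].
X = (L⁻¹A)Q⁻¹ = [[-5, 0], [1, -1]].

0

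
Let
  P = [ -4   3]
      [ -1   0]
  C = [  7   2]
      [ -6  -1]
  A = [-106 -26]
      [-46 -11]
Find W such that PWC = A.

Isolating W: multiply by P⁻¹ from the left and C⁻¹ from the right, so W = P⁻¹AC⁻¹.
P has determinant 3; P⁻¹ = [[0, -1], [1/3, -4/3]].
det C = 5; the adjugate gives C⁻¹ = [[-1/5, -2/5], [6/5, 7/5]].
P⁻¹A = [[46, 11], [26, 6]].
W = (P⁻¹A)C⁻¹ = [[4, -3], [2, -2]].

W = [[4, -3], [2, -2]]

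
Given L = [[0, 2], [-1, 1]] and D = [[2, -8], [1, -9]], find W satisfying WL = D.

L is on the right of W, so right-multiply by L⁻¹: W = DL⁻¹.
L has determinant 2; L⁻¹ = [[1/2, -1], [1/2, 0]].
W = DL⁻¹ = [[2, -8], [1, -9]] · [[1/2, -1], [1/2, 0]] = [[-3, -2], [-4, -1]].

W = [[-3, -2], [-4, -1]]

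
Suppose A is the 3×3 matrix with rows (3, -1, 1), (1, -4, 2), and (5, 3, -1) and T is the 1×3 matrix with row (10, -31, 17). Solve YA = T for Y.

Y = [[5, 5, -2]]

A is on the right of Y, so right-multiply by A⁻¹: Y = TA⁻¹.
A has determinant 6; A⁻¹ = [[-1/3, 1/3, 1/3], [11/6, -4/3, -5/6], [23/6, -7/3, -11/6]].
Y = TA⁻¹ = [[10, -31, 17]] · [[-1/3, 1/3, 1/3], [11/6, -4/3, -5/6], [23/6, -7/3, -11/6]] = [[5, 5, -2]].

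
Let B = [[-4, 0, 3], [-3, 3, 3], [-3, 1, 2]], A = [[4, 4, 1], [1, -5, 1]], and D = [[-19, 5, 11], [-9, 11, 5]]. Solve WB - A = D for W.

W = [[0, 2, 3], [-1, 1, 3]]

WB = D + A = [[-15, 9, 12], [-8, 6, 6]].
Since B sits to the right of W, W = (D + A)B⁻¹.
det B = 6, so B⁻¹ = [[1/2, 1/2, -3/2], [-1/2, 1/6, 1/2], [1, 2/3, -2]].
W = (D + A)B⁻¹ = [[0, 2, 3], [-1, 1, 3]].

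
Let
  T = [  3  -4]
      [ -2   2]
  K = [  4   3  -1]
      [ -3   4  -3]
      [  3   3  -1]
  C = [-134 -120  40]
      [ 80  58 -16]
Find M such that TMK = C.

M = [[-2, 4, -2], [2, 3, 5]]

Isolating M: multiply by T⁻¹ from the left and K⁻¹ from the right, so M = T⁻¹CK⁻¹.
det T = -2; the adjugate gives T⁻¹ = [[-1, -2], [-1, -3/2]].
K has determinant 5; K⁻¹ = [[1, 0, -1], [-12/5, -1/5, 3], [-21/5, -3/5, 5]].
T⁻¹C = [[-26, 4, -8], [14, 33, -16]].
M = (T⁻¹C)K⁻¹ = [[-2, 4, -2], [2, 3, 5]].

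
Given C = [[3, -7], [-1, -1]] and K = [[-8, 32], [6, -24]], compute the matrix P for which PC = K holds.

C is on the right of P, so right-multiply by C⁻¹: P = KC⁻¹.
det C = -10, so C⁻¹ = [[1/10, -7/10], [-1/10, -3/10]].
P = KC⁻¹ = [[-8, 32], [6, -24]] · [[1/10, -7/10], [-1/10, -3/10]] = [[-4, -4], [3, 3]].

P = [[-4, -4], [3, 3]]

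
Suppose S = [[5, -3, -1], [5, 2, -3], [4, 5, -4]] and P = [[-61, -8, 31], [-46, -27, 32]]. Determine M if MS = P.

S is on the right of M, so right-multiply by S⁻¹: M = PS⁻¹.
S has determinant -6; S⁻¹ = [[-7/6, 17/6, -11/6], [-4/3, 8/3, -5/3], [-17/6, 37/6, -25/6]].
M = PS⁻¹ = [[-61, -8, 31], [-46, -27, 32]] · [[-7/6, 17/6, -11/6], [-4/3, 8/3, -5/3], [-17/6, 37/6, -25/6]] = [[-6, -3, -4], [-1, -5, -4]].

M = [[-6, -3, -4], [-1, -5, -4]]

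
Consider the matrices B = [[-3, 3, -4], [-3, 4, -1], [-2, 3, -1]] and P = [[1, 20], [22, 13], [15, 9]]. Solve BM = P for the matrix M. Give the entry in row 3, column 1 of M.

5

Since B multiplies M on the left, M = B⁻¹P.
B has determinant 4; B⁻¹ = [[-1/4, -9/4, 13/4], [-1/4, -5/4, 9/4], [-1/4, 3/4, -3/4]].
M = B⁻¹P = [[-1/4, -9/4, 13/4], [-1/4, -5/4, 9/4], [-1/4, 3/4, -3/4]] · [[1, 20], [22, 13], [15, 9]] = [[-1, -5], [6, -1], [5, -2]].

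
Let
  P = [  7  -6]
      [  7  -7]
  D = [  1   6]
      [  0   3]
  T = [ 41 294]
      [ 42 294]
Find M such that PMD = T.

M = [[5, 4], [-1, 2]]

Left-multiply by P⁻¹ and right-multiply by D⁻¹: M = P⁻¹TD⁻¹.
det P = -7, so P⁻¹ = [[1, -6/7], [1, -1]].
det D = 3, so D⁻¹ = [[1, -2], [0, 1/3]].
P⁻¹T = [[5, 42], [-1, 0]].
M = (P⁻¹T)D⁻¹ = [[5, 4], [-1, 2]].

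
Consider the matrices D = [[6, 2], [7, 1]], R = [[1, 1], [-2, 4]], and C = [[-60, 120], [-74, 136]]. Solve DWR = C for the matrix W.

W = [[-1, 5], [3, 0]]

Left-multiply by D⁻¹ and right-multiply by R⁻¹: W = D⁻¹CR⁻¹.
det D = -8, so D⁻¹ = [[-1/8, 1/4], [7/8, -3/4]].
det R = 6, so R⁻¹ = [[2/3, -1/6], [1/3, 1/6]].
D⁻¹C = [[-11, 19], [3, 3]].
W = (D⁻¹C)R⁻¹ = [[-1, 5], [3, 0]].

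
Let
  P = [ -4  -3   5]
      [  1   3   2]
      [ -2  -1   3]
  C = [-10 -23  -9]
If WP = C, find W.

Right-multiplying both sides by P⁻¹ gives W = CP⁻¹.
det P = 2; the adjugate gives P⁻¹ = [[11/2, 2, -21/2], [-7/2, -1, 13/2], [5/2, 1, -9/2]].
W = CP⁻¹ = [[-10, -23, -9]] · [[11/2, 2, -21/2], [-7/2, -1, 13/2], [5/2, 1, -9/2]] = [[3, -6, -4]].

W = [[3, -6, -4]]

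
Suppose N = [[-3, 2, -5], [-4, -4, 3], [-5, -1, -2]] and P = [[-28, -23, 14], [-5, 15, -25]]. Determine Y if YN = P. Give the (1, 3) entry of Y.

5

Since N sits to the right of Y, Y = PN⁻¹.
N has determinant 1; N⁻¹ = [[11, 9, -14], [-23, -19, 29], [-16, -13, 20]].
Y = PN⁻¹ = [[-28, -23, 14], [-5, 15, -25]] · [[11, 9, -14], [-23, -19, 29], [-16, -13, 20]] = [[-3, 3, 5], [0, -5, 5]].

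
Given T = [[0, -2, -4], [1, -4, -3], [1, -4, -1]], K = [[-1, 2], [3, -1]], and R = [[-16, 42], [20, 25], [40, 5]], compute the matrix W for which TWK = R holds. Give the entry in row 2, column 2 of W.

-5

Isolating W: multiply by T⁻¹ from the left and K⁻¹ from the right, so W = T⁻¹RK⁻¹.
det T = 4, so T⁻¹ = [[-2, 7/2, -5/2], [-1/2, 1, -1], [0, -1/2, 1/2]].
det K = -5; the adjugate gives K⁻¹ = [[1/5, 2/5], [3/5, 1/5]].
T⁻¹R = [[2, -9], [-12, -1], [10, -10]].
W = (T⁻¹R)K⁻¹ = [[-5, -1], [-3, -5], [-4, 2]].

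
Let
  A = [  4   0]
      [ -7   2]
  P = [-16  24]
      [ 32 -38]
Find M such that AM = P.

M = [[-4, 6], [2, 2]]

A is on the left of M, so left-multiply by A⁻¹: M = A⁻¹P.
det A = 8; the adjugate gives A⁻¹ = [[1/4, 0], [7/8, 1/2]].
M = A⁻¹P = [[1/4, 0], [7/8, 1/2]] · [[-16, 24], [32, -38]] = [[-4, 6], [2, 2]].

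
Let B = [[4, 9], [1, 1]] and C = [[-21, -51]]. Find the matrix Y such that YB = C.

B is on the right of Y, so right-multiply by B⁻¹: Y = CB⁻¹.
B has determinant -5; B⁻¹ = [[-1/5, 9/5], [1/5, -4/5]].
Y = CB⁻¹ = [[-21, -51]] · [[-1/5, 9/5], [1/5, -4/5]] = [[-6, 3]].

Y = [[-6, 3]]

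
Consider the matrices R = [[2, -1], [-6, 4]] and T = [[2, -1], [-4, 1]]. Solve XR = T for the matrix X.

R is on the right of X, so right-multiply by R⁻¹: X = TR⁻¹.
R has determinant 2; R⁻¹ = [[2, 1/2], [3, 1]].
X = TR⁻¹ = [[2, -1], [-4, 1]] · [[2, 1/2], [3, 1]] = [[1, 0], [-5, -1]].

X = [[1, 0], [-5, -1]]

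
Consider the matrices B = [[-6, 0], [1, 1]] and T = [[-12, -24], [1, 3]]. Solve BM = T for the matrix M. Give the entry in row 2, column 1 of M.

B is on the left of M, so left-multiply by B⁻¹: M = B⁻¹T.
det B = -6, so B⁻¹ = [[-1/6, 0], [1/6, 1]].
M = B⁻¹T = [[-1/6, 0], [1/6, 1]] · [[-12, -24], [1, 3]] = [[2, 4], [-1, -1]].

-1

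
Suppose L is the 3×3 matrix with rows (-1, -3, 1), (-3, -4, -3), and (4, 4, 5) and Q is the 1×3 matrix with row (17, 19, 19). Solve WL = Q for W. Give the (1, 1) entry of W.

Right-multiplying both sides by L⁻¹ gives W = QL⁻¹.
det L = 3; the adjugate gives L⁻¹ = [[-8/3, 19/3, 13/3], [1, -3, -2], [4/3, -8/3, -5/3]].
W = QL⁻¹ = [[17, 19, 19]] · [[-8/3, 19/3, 13/3], [1, -3, -2], [4/3, -8/3, -5/3]] = [[-1, 0, 4]].

-1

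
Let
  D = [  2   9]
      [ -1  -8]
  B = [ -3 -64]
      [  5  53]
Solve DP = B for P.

D is on the left of P, so left-multiply by D⁻¹: P = D⁻¹B.
det D = -7, so D⁻¹ = [[8/7, 9/7], [-1/7, -2/7]].
P = D⁻¹B = [[8/7, 9/7], [-1/7, -2/7]] · [[-3, -64], [5, 53]] = [[3, -5], [-1, -6]].

P = [[3, -5], [-1, -6]]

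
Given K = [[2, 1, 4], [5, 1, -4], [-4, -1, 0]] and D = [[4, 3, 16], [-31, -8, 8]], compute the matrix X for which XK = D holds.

Since K sits to the right of X, X = DK⁻¹.
K has determinant 4; K⁻¹ = [[-1, -1, -2], [4, 4, 7], [-1/4, -1/2, -3/4]].
X = DK⁻¹ = [[4, 3, 16], [-31, -8, 8]] · [[-1, -1, -2], [4, 4, 7], [-1/4, -1/2, -3/4]] = [[4, 0, 1], [-3, -5, 0]].

X = [[4, 0, 1], [-3, -5, 0]]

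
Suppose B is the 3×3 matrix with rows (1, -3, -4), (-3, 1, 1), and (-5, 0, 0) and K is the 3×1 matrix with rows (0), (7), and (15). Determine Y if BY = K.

Y = [[-3], [-5], [3]]

Since B multiplies Y on the left, Y = B⁻¹K.
det B = -5, so B⁻¹ = [[0, 0, -1/5], [1, 4, -11/5], [-1, -3, 8/5]].
Y = B⁻¹K = [[0, 0, -1/5], [1, 4, -11/5], [-1, -3, 8/5]] · [[0], [7], [15]] = [[-3], [-5], [3]].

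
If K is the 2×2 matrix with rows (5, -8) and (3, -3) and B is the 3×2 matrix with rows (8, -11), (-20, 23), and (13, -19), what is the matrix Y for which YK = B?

Y = [[1, 1], [-1, -5], [2, 1]]

Since K sits to the right of Y, Y = BK⁻¹.
det K = 9; the adjugate gives K⁻¹ = [[-1/3, 8/9], [-1/3, 5/9]].
Y = BK⁻¹ = [[8, -11], [-20, 23], [13, -19]] · [[-1/3, 8/9], [-1/3, 5/9]] = [[1, 1], [-1, -5], [2, 1]].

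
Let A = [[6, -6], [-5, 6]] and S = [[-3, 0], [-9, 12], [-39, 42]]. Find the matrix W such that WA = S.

Since A sits to the right of W, W = SA⁻¹.
A has determinant 6; A⁻¹ = [[1, 1], [5/6, 1]].
W = SA⁻¹ = [[-3, 0], [-9, 12], [-39, 42]] · [[1, 1], [5/6, 1]] = [[-3, -3], [1, 3], [-4, 3]].

W = [[-3, -3], [1, 3], [-4, 3]]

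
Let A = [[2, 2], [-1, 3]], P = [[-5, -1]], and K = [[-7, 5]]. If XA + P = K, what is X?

XA = K − P = [[-2, 6]].
A is on the right of X, so right-multiply by A⁻¹: X = (K − P)A⁻¹.
det A = 8, so A⁻¹ = [[3/8, -1/4], [1/8, 1/4]].
X = (K − P)A⁻¹ = [[0, 2]].

X = [[0, 2]]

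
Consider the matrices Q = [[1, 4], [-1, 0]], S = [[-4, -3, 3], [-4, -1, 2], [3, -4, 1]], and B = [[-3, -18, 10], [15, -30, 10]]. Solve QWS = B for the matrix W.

W = [[-5, 5, -5], [4, -4, 1]]

W = Q⁻¹BS⁻¹ (apply Q⁻¹ on the left and S⁻¹ on the right).
Q has determinant 4; Q⁻¹ = [[0, -1], [1/4, 1/4]].
det S = -1, so S⁻¹ = [[-7, 9, 3], [-10, 13, 4], [-19, 25, 8]].
Q⁻¹B = [[-15, 30, -10], [3, -12, 5]].
W = (Q⁻¹B)S⁻¹ = [[-5, 5, -5], [4, -4, 1]].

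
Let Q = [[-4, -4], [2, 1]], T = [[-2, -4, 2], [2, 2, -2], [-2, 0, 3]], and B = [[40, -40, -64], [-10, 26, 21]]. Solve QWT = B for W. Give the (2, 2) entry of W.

-5

Isolating W: multiply by Q⁻¹ from the left and T⁻¹ from the right, so W = Q⁻¹BT⁻¹.
det Q = 4; the adjugate gives Q⁻¹ = [[1/4, 1], [-1/2, -1]].
det T = 4; the adjugate gives T⁻¹ = [[3/2, 3, 1], [-1/2, -1/2, 0], [1, 2, 1]].
Q⁻¹B = [[0, 16, 5], [-10, -6, 11]].
W = (Q⁻¹B)T⁻¹ = [[-3, 2, 5], [-1, -5, 1]].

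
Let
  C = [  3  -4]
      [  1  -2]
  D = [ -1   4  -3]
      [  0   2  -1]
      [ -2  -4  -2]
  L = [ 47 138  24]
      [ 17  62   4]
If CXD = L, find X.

X = [[-3, 3, -5], [-2, -4, 2]]

Isolating X: multiply by C⁻¹ from the left and D⁻¹ from the right, so X = C⁻¹LD⁻¹.
C has determinant -2; C⁻¹ = [[1, -2], [1/2, -3/2]].
D has determinant 4; D⁻¹ = [[-2, 5, 1/2], [1/2, -1, -1/4], [1, -3, -1/2]].
C⁻¹L = [[13, 14, 16], [-2, -24, 6]].
X = (C⁻¹L)D⁻¹ = [[-3, 3, -5], [-2, -4, 2]].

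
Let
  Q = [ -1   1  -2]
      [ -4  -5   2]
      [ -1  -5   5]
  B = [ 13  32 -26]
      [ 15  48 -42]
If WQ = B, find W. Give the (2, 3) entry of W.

-6

Q is on the right of W, so right-multiply by Q⁻¹: W = BQ⁻¹.
det Q = 3, so Q⁻¹ = [[-5, 5/3, -8/3], [6, -7/3, 10/3], [5, -2, 3]].
W = BQ⁻¹ = [[13, 32, -26], [15, 48, -42]] · [[-5, 5/3, -8/3], [6, -7/3, 10/3], [5, -2, 3]] = [[-3, -1, -6], [3, -3, -6]].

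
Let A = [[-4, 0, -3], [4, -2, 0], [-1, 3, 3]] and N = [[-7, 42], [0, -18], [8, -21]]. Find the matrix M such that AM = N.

A is on the left of M, so left-multiply by A⁻¹: M = A⁻¹N.
det A = -6, so A⁻¹ = [[1, 3/2, 1], [2, 5/2, 2], [-5/3, -2, -4/3]].
M = A⁻¹N = [[1, 3/2, 1], [2, 5/2, 2], [-5/3, -2, -4/3]] · [[-7, 42], [0, -18], [8, -21]] = [[1, -6], [2, -3], [1, -6]].

M = [[1, -6], [2, -3], [1, -6]]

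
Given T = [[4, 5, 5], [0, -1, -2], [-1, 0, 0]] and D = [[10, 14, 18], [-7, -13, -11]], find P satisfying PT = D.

Right-multiplying both sides by T⁻¹ gives P = DT⁻¹.
det T = 5, so T⁻¹ = [[0, 0, -1], [2/5, 1, 8/5], [-1/5, -1, -4/5]].
P = DT⁻¹ = [[10, 14, 18], [-7, -13, -11]] · [[0, 0, -1], [2/5, 1, 8/5], [-1/5, -1, -4/5]] = [[2, -4, -2], [-3, -2, -5]].

P = [[2, -4, -2], [-3, -2, -5]]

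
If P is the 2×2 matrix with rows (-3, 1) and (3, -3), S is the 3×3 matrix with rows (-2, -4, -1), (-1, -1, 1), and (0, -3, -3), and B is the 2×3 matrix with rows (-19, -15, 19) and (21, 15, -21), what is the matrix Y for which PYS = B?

Isolating Y: multiply by P⁻¹ from the left and S⁻¹ from the right, so Y = P⁻¹BS⁻¹.
P has determinant 6; P⁻¹ = [[-1/2, -1/6], [-1/2, -1/2]].
det S = -3; the adjugate gives S⁻¹ = [[-2, 3, 5/3], [1, -2, -1], [-1, 2, 2/3]].
P⁻¹B = [[6, 5, -6], [-1, 0, 1]].
Y = (P⁻¹B)S⁻¹ = [[-1, -4, 1], [1, -1, -1]].

Y = [[-1, -4, 1], [1, -1, -1]]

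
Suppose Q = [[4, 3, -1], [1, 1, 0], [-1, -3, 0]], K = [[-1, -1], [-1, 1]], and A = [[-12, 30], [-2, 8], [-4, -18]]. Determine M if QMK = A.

M = [[1, 4], [-4, 1], [1, -2]]

Left-multiply by Q⁻¹ and right-multiply by K⁻¹: M = Q⁻¹AK⁻¹.
Q has determinant 2; Q⁻¹ = [[0, 3/2, 1/2], [0, -1/2, -1/2], [-1, 9/2, 1/2]].
det K = -2; the adjugate gives K⁻¹ = [[-1/2, -1/2], [-1/2, 1/2]].
Q⁻¹A = [[-5, 3], [3, 5], [1, -3]].
M = (Q⁻¹A)K⁻¹ = [[1, 4], [-4, 1], [1, -2]].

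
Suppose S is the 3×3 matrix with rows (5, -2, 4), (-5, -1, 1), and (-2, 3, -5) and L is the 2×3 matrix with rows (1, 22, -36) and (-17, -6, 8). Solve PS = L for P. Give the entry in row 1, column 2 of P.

-6

Right-multiplying both sides by S⁻¹ gives P = LS⁻¹.
det S = -4, so S⁻¹ = [[-1/2, -1/2, -1/2], [27/4, 17/4, 25/4], [17/4, 11/4, 15/4]].
P = LS⁻¹ = [[1, 22, -36], [-17, -6, 8]] · [[-1/2, -1/2, -1/2], [27/4, 17/4, 25/4], [17/4, 11/4, 15/4]] = [[-5, -6, 2], [2, 5, 1]].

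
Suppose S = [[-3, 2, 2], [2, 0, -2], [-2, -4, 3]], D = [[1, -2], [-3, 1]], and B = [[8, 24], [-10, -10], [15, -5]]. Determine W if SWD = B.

W = [[4, 0], [-2, -1], [0, -3]]

W = S⁻¹BD⁻¹ (apply S⁻¹ on the left and D⁻¹ on the right).
S has determinant 4; S⁻¹ = [[-2, -7/2, -1], [-1/2, -5/4, -1/2], [-2, -4, -1]].
det D = -5, so D⁻¹ = [[-1/5, -2/5], [-3/5, -1/5]].
S⁻¹B = [[4, -8], [1, 3], [9, -3]].
W = (S⁻¹B)D⁻¹ = [[4, 0], [-2, -1], [0, -3]].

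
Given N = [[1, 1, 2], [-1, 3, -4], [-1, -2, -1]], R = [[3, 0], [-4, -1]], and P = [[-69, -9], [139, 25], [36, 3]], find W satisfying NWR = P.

W = N⁻¹PR⁻¹ (apply N⁻¹ on the left and R⁻¹ on the right).
det N = 2, so N⁻¹ = [[-11/2, -3/2, -5], [3/2, 1/2, 1], [5/2, 1/2, 2]].
det R = -3, so R⁻¹ = [[1/3, 0], [-4/3, -1]].
N⁻¹P = [[-9, -3], [2, 2], [-31, -4]].
W = (N⁻¹P)R⁻¹ = [[1, 3], [-2, -2], [-5, 4]].

W = [[1, 3], [-2, -2], [-5, 4]]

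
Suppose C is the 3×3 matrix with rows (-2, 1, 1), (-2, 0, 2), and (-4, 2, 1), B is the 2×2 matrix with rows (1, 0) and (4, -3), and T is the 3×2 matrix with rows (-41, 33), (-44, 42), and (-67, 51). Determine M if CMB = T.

M = [[-1, 2], [-4, -2], [5, -5]]

Left-multiply by C⁻¹ and right-multiply by B⁻¹: M = C⁻¹TB⁻¹.
C has determinant -2; C⁻¹ = [[2, -1/2, -1], [3, -1, -1], [2, 0, -1]].
det B = -3; the adjugate gives B⁻¹ = [[1, 0], [4/3, -1/3]].
C⁻¹T = [[7, -6], [-12, 6], [-15, 15]].
M = (C⁻¹T)B⁻¹ = [[-1, 2], [-4, -2], [5, -5]].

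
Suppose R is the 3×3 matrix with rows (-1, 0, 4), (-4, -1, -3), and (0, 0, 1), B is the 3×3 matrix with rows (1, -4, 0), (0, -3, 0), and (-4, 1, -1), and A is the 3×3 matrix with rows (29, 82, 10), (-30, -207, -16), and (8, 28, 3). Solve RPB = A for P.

P = R⁻¹AB⁻¹ (apply R⁻¹ on the left and B⁻¹ on the right).
R has determinant 1; R⁻¹ = [[-1, 0, 4], [4, -1, -19], [0, 0, 1]].
det B = 3, so B⁻¹ = [[1, -4/3, 0], [0, -1/3, 0], [-4, 5, -1]].
R⁻¹A = [[3, 30, 2], [-6, 3, -1], [8, 28, 3]].
P = (R⁻¹A)B⁻¹ = [[-5, -4, -2], [-2, 2, 1], [-4, -5, -3]].

P = [[-5, -4, -2], [-2, 2, 1], [-4, -5, -3]]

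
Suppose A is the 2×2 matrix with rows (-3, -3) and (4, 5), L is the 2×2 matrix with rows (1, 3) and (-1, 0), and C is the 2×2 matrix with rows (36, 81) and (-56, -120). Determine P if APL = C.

P = [[-5, -1], [-4, 4]]

Left-multiply by A⁻¹ and right-multiply by L⁻¹: P = A⁻¹CL⁻¹.
det A = -3, so A⁻¹ = [[-5/3, -1], [4/3, 1]].
L has determinant 3; L⁻¹ = [[0, -1], [1/3, 1/3]].
A⁻¹C = [[-4, -15], [-8, -12]].
P = (A⁻¹C)L⁻¹ = [[-5, -1], [-4, 4]].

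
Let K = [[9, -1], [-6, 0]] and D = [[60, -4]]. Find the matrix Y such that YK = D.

Y = [[4, -4]]

Right-multiplying both sides by K⁻¹ gives Y = DK⁻¹.
K has determinant -6; K⁻¹ = [[0, -1/6], [-1, -3/2]].
Y = DK⁻¹ = [[60, -4]] · [[0, -1/6], [-1, -3/2]] = [[4, -4]].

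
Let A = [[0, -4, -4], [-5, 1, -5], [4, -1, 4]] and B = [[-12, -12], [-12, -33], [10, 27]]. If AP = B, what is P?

Left-multiplying both sides by A⁻¹ gives P = A⁻¹B.
det A = -4, so A⁻¹ = [[1/4, -5, -6], [0, -4, -5], [-1/4, 4, 5]].
P = A⁻¹B = [[1/4, -5, -6], [0, -4, -5], [-1/4, 4, 5]] · [[-12, -12], [-12, -33], [10, 27]] = [[-3, 0], [-2, -3], [5, 6]].

P = [[-3, 0], [-2, -3], [5, 6]]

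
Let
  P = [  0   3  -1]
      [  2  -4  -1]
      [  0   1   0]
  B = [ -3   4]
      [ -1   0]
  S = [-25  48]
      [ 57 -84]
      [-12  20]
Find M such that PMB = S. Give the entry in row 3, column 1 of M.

Left-multiply by P⁻¹ and right-multiply by B⁻¹: M = P⁻¹SB⁻¹.
det P = -2, so P⁻¹ = [[-1/2, 1/2, 7/2], [0, 0, 1], [-1, 0, 3]].
det B = 4; the adjugate gives B⁻¹ = [[0, -1], [1/4, -3/4]].
P⁻¹S = [[-1, 4], [-12, 20], [-11, 12]].
M = (P⁻¹S)B⁻¹ = [[1, -2], [5, -3], [3, 2]].

3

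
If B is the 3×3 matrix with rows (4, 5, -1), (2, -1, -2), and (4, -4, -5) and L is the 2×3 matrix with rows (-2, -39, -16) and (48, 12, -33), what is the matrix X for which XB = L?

X = [[-4, -5, 6], [6, 6, 3]]

Right-multiplying both sides by B⁻¹ gives X = LB⁻¹.
det B = 2; the adjugate gives B⁻¹ = [[-3/2, 29/2, -11/2], [1, -8, 3], [-2, 18, -7]].
X = LB⁻¹ = [[-2, -39, -16], [48, 12, -33]] · [[-3/2, 29/2, -11/2], [1, -8, 3], [-2, 18, -7]] = [[-4, -5, 6], [6, 6, 3]].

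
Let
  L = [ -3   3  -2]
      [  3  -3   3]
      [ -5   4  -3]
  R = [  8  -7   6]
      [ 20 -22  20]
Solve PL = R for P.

Right-multiplying both sides by L⁻¹ gives P = RL⁻¹.
det L = -3, so L⁻¹ = [[1, -1/3, -1], [2, 1/3, -1], [1, 1, 0]].
P = RL⁻¹ = [[8, -7, 6], [20, -22, 20]] · [[1, -1/3, -1], [2, 1/3, -1], [1, 1, 0]] = [[0, 1, -1], [-4, 6, 2]].

P = [[0, 1, -1], [-4, 6, 2]]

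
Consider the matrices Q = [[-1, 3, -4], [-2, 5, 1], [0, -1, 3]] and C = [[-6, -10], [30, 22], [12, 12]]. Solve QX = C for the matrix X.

X = [[-5, -1], [3, 3], [5, 5]]

Left-multiplying both sides by Q⁻¹ gives X = Q⁻¹C.
det Q = -6, so Q⁻¹ = [[-8/3, 5/6, -23/6], [-1, 1/2, -3/2], [-1/3, 1/6, -1/6]].
X = Q⁻¹C = [[-8/3, 5/6, -23/6], [-1, 1/2, -3/2], [-1/3, 1/6, -1/6]] · [[-6, -10], [30, 22], [12, 12]] = [[-5, -1], [3, 3], [5, 5]].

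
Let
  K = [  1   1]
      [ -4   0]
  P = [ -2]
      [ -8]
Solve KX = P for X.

X = [[2], [-4]]

K is on the left of X, so left-multiply by K⁻¹: X = K⁻¹P.
K has determinant 4; K⁻¹ = [[0, -1/4], [1, 1/4]].
X = K⁻¹P = [[0, -1/4], [1, 1/4]] · [[-2], [-8]] = [[2], [-4]].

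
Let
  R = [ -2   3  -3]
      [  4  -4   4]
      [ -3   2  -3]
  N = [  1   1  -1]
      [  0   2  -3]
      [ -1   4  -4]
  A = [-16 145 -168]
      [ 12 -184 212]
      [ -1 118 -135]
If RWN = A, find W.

W = [[-5, 2, 2], [-4, 4, 4], [-3, -5, -5]]

Left-multiply by R⁻¹ and right-multiply by N⁻¹: W = R⁻¹AN⁻¹.
R has determinant 4; R⁻¹ = [[1, 3/4, 0], [0, -3/4, -1], [-1, -5/4, -1]].
det N = 5; the adjugate gives N⁻¹ = [[4/5, 0, -1/5], [3/5, -1, 3/5], [2/5, -1, 2/5]].
R⁻¹A = [[-7, 7, -9], [-8, 20, -24], [2, -33, 38]].
W = (R⁻¹A)N⁻¹ = [[-5, 2, 2], [-4, 4, 4], [-3, -5, -5]].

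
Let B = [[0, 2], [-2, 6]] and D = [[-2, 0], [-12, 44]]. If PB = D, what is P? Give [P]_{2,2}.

6

B is on the right of P, so right-multiply by B⁻¹: P = DB⁻¹.
B has determinant 4; B⁻¹ = [[3/2, -1/2], [1/2, 0]].
P = DB⁻¹ = [[-2, 0], [-12, 44]] · [[3/2, -1/2], [1/2, 0]] = [[-3, 1], [4, 6]].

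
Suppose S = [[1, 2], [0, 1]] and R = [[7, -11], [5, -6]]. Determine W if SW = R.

Left-multiplying both sides by S⁻¹ gives W = S⁻¹R.
det S = 1; the adjugate gives S⁻¹ = [[1, -2], [0, 1]].
W = S⁻¹R = [[1, -2], [0, 1]] · [[7, -11], [5, -6]] = [[-3, 1], [5, -6]].

W = [[-3, 1], [5, -6]]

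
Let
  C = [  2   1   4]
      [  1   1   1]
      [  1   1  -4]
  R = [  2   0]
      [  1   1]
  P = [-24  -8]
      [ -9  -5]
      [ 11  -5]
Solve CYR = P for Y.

Y = C⁻¹PR⁻¹ (apply C⁻¹ on the left and R⁻¹ on the right).
det C = -5; the adjugate gives C⁻¹ = [[1, -8/5, 3/5], [-1, 12/5, -2/5], [0, 1/5, -1/5]].
det R = 2, so R⁻¹ = [[1/2, 0], [-1/2, 1]].
C⁻¹P = [[-3, -3], [-2, -2], [-4, 0]].
Y = (C⁻¹P)R⁻¹ = [[0, -3], [0, -2], [-2, 0]].

Y = [[0, -3], [0, -2], [-2, 0]]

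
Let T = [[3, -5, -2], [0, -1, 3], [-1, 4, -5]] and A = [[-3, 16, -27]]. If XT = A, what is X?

X = [[0, -4, 3]]

Since T sits to the right of X, X = AT⁻¹.
T has determinant -4; T⁻¹ = [[7/4, 33/4, 17/4], [3/4, 17/4, 9/4], [1/4, 7/4, 3/4]].
X = AT⁻¹ = [[-3, 16, -27]] · [[7/4, 33/4, 17/4], [3/4, 17/4, 9/4], [1/4, 7/4, 3/4]] = [[0, -4, 3]].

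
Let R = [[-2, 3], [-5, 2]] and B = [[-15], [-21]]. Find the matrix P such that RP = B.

P = [[3], [-3]]

Left-multiplying both sides by R⁻¹ gives P = R⁻¹B.
R has determinant 11; R⁻¹ = [[2/11, -3/11], [5/11, -2/11]].
P = R⁻¹B = [[2/11, -3/11], [5/11, -2/11]] · [[-15], [-21]] = [[3], [-3]].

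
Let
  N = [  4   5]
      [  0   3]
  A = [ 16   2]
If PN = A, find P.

P = [[4, -6]]

Right-multiplying both sides by N⁻¹ gives P = AN⁻¹.
det N = 12, so N⁻¹ = [[1/4, -5/12], [0, 1/3]].
P = AN⁻¹ = [[16, 2]] · [[1/4, -5/12], [0, 1/3]] = [[4, -6]].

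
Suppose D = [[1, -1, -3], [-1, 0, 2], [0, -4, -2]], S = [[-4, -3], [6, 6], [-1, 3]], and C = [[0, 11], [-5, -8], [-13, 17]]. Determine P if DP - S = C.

DP = C + S = [[-4, 8], [1, -2], [-14, 20]].
Left-multiplying both sides by D⁻¹ gives P = D⁻¹(C + S).
D has determinant -2; D⁻¹ = [[-4, -5, 1], [1, 1, -1/2], [-2, -2, 1/2]].
P = D⁻¹(C + S) = [[-3, -2], [4, -4], [-1, -2]].

P = [[-3, -2], [4, -4], [-1, -2]]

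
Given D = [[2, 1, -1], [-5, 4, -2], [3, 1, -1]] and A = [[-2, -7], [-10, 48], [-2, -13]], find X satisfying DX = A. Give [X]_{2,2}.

4

Left-multiplying both sides by D⁻¹ gives X = D⁻¹A.
det D = 2; the adjugate gives D⁻¹ = [[-1, 0, 1], [-11/2, 1/2, 9/2], [-17/2, 1/2, 13/2]].
X = D⁻¹A = [[-1, 0, 1], [-11/2, 1/2, 9/2], [-17/2, 1/2, 13/2]] · [[-2, -7], [-10, 48], [-2, -13]] = [[0, -6], [-3, 4], [-1, -1]].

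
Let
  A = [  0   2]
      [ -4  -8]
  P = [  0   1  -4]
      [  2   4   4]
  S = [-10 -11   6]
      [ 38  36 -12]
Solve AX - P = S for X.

X = [[0, 0, 0], [-5, -5, 1]]

AX = S + P = [[-10, -10, 2], [40, 40, -8]].
Left-multiplying both sides by A⁻¹ gives X = A⁻¹(S + P).
det A = 8; the adjugate gives A⁻¹ = [[-1, -1/4], [1/2, 0]].
X = A⁻¹(S + P) = [[0, 0, 0], [-5, -5, 1]].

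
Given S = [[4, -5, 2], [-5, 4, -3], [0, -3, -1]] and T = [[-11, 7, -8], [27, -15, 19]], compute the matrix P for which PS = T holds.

Right-multiplying both sides by S⁻¹ gives P = TS⁻¹.
det S = 3; the adjugate gives S⁻¹ = [[-13/3, -11/3, 7/3], [-5/3, -4/3, 2/3], [5, 4, -3]].
P = TS⁻¹ = [[-11, 7, -8], [27, -15, 19]] · [[-13/3, -11/3, 7/3], [-5/3, -4/3, 2/3], [5, 4, -3]] = [[-4, -1, 3], [3, -3, -4]].

P = [[-4, -1, 3], [3, -3, -4]]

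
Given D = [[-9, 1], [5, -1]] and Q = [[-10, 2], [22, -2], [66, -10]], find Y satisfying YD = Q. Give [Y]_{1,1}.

0

D is on the right of Y, so right-multiply by D⁻¹: Y = QD⁻¹.
det D = 4; the adjugate gives D⁻¹ = [[-1/4, -1/4], [-5/4, -9/4]].
Y = QD⁻¹ = [[-10, 2], [22, -2], [66, -10]] · [[-1/4, -1/4], [-5/4, -9/4]] = [[0, -2], [-3, -1], [-4, 6]].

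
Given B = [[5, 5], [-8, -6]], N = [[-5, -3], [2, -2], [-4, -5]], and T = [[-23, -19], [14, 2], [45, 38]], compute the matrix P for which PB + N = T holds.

PB = T − N = [[-18, -16], [12, 4], [49, 43]].
Right-multiplying both sides by B⁻¹ gives P = (T − N)B⁻¹.
B has determinant 10; B⁻¹ = [[-3/5, -1/2], [4/5, 1/2]].
P = (T − N)B⁻¹ = [[-2, 1], [-4, -4], [5, -3]].

P = [[-2, 1], [-4, -4], [5, -3]]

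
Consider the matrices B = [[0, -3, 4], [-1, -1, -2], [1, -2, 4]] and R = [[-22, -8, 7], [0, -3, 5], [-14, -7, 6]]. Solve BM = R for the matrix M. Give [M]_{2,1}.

Since B multiplies M on the left, M = B⁻¹R.
det B = 6, so B⁻¹ = [[-4/3, 2/3, 5/3], [1/3, -2/3, -2/3], [1/2, -1/2, -1/2]].
M = B⁻¹R = [[-4/3, 2/3, 5/3], [1/3, -2/3, -2/3], [1/2, -1/2, -1/2]] · [[-22, -8, 7], [0, -3, 5], [-14, -7, 6]] = [[6, -3, 4], [2, 4, -5], [-4, 1, -2]].

2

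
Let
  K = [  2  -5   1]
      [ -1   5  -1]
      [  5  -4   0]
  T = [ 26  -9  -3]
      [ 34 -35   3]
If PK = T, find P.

P = [[-1, 2, 6], [6, 3, 5]]

K is on the right of P, so right-multiply by K⁻¹: P = TK⁻¹.
det K = -4; the adjugate gives K⁻¹ = [[1, 1, 0], [5/4, 5/4, -1/4], [21/4, 17/4, -5/4]].
P = TK⁻¹ = [[26, -9, -3], [34, -35, 3]] · [[1, 1, 0], [5/4, 5/4, -1/4], [21/4, 17/4, -5/4]] = [[-1, 2, 6], [6, 3, 5]].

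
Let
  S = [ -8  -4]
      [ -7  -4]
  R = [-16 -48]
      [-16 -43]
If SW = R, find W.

Since S multiplies W on the left, W = S⁻¹R.
S has determinant 4; S⁻¹ = [[-1, 1], [7/4, -2]].
W = S⁻¹R = [[-1, 1], [7/4, -2]] · [[-16, -48], [-16, -43]] = [[0, 5], [4, 2]].

W = [[0, 5], [4, 2]]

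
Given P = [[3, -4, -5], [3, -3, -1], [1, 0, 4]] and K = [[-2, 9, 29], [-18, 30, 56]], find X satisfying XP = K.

X = [[-6, 5, 1], [-6, -2, 6]]

Since P sits to the right of X, X = KP⁻¹.
det P = 1, so P⁻¹ = [[-12, 16, -11], [-13, 17, -12], [3, -4, 3]].
X = KP⁻¹ = [[-2, 9, 29], [-18, 30, 56]] · [[-12, 16, -11], [-13, 17, -12], [3, -4, 3]] = [[-6, 5, 1], [-6, -2, 6]].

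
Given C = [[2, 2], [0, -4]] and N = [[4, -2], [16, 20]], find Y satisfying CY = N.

Y = [[6, 4], [-4, -5]]

Left-multiplying both sides by C⁻¹ gives Y = C⁻¹N.
det C = -8, so C⁻¹ = [[1/2, 1/4], [0, -1/4]].
Y = C⁻¹N = [[1/2, 1/4], [0, -1/4]] · [[4, -2], [16, 20]] = [[6, 4], [-4, -5]].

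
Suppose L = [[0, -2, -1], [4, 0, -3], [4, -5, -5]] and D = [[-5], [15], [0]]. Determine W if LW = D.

Left-multiplying both sides by L⁻¹ gives W = L⁻¹D.
det L = 4; the adjugate gives L⁻¹ = [[-15/4, -5/4, 3/2], [2, 1, -1], [-5, -2, 2]].
W = L⁻¹D = [[-15/4, -5/4, 3/2], [2, 1, -1], [-5, -2, 2]] · [[-5], [15], [0]] = [[0], [5], [-5]].

W = [[0], [5], [-5]]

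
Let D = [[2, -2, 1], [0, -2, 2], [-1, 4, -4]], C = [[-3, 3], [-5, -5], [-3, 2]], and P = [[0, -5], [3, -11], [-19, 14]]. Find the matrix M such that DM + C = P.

DM = P − C = [[3, -8], [8, -6], [-16, 12]].
D is on the left of M, so left-multiply by D⁻¹: M = D⁻¹(P − C).
det D = 2; the adjugate gives D⁻¹ = [[0, -2, -1], [-1, -7/2, -2], [-1, -3, -2]].
M = D⁻¹(P − C) = [[0, 0], [1, 5], [5, 2]].

M = [[0, 0], [1, 5], [5, 2]]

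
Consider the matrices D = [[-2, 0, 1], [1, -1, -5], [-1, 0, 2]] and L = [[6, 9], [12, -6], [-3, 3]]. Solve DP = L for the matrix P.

P = [[-5, -5], [3, 6], [-4, -1]]

Since D multiplies P on the left, P = D⁻¹L.
det D = 3; the adjugate gives D⁻¹ = [[-2/3, 0, 1/3], [1, -1, -3], [-1/3, 0, 2/3]].
P = D⁻¹L = [[-2/3, 0, 1/3], [1, -1, -3], [-1/3, 0, 2/3]] · [[6, 9], [12, -6], [-3, 3]] = [[-5, -5], [3, 6], [-4, -1]].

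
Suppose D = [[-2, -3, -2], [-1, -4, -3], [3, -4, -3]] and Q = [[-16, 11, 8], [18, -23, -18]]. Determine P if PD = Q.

D is on the right of P, so right-multiply by D⁻¹: P = QD⁻¹.
det D = 4; the adjugate gives D⁻¹ = [[0, -1/4, 1/4], [-3, 3, -1], [4, -17/4, 5/4]].
P = QD⁻¹ = [[-16, 11, 8], [18, -23, -18]] · [[0, -1/4, 1/4], [-3, 3, -1], [4, -17/4, 5/4]] = [[-1, 3, -5], [-3, 3, 5]].

P = [[-1, 3, -5], [-3, 3, 5]]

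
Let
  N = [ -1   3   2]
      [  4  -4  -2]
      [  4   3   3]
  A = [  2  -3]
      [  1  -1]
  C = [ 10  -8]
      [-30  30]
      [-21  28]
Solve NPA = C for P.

P = [[-1, -4], [-1, 4], [0, -1]]

Isolating P: multiply by N⁻¹ from the left and A⁻¹ from the right, so P = N⁻¹CA⁻¹.
det N = 2, so N⁻¹ = [[-3, -3/2, 1], [-10, -11/2, 3], [14, 15/2, -4]].
A has determinant 1; A⁻¹ = [[-1, 3], [-1, 2]].
N⁻¹C = [[-6, 7], [2, -1], [-1, 1]].
P = (N⁻¹C)A⁻¹ = [[-1, -4], [-1, 4], [0, -1]].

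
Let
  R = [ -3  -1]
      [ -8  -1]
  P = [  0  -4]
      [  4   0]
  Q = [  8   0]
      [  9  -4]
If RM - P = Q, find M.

M = [[-1, 0], [-5, 4]]

RM = Q + P = [[8, -4], [13, -4]].
R is on the left of M, so left-multiply by R⁻¹: M = R⁻¹(Q + P).
det R = -5; the adjugate gives R⁻¹ = [[1/5, -1/5], [-8/5, 3/5]].
M = R⁻¹(Q + P) = [[-1, 0], [-5, 4]].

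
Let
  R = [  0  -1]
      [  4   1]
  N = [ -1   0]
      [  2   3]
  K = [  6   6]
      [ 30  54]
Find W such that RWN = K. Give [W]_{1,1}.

Left-multiply by R⁻¹ and right-multiply by N⁻¹: W = R⁻¹KN⁻¹.
det R = 4; the adjugate gives R⁻¹ = [[1/4, 1/4], [-1, 0]].
det N = -3; the adjugate gives N⁻¹ = [[-1, 0], [2/3, 1/3]].
R⁻¹K = [[9, 15], [-6, -6]].
W = (R⁻¹K)N⁻¹ = [[1, 5], [2, -2]].

1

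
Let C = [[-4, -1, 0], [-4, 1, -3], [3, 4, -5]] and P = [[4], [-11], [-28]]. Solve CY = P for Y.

Since C multiplies Y on the left, Y = C⁻¹P.
det C = 1, so C⁻¹ = [[7, -5, 3], [-29, 20, -12], [-19, 13, -8]].
Y = C⁻¹P = [[7, -5, 3], [-29, 20, -12], [-19, 13, -8]] · [[4], [-11], [-28]] = [[-1], [0], [5]].

Y = [[-1], [0], [5]]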